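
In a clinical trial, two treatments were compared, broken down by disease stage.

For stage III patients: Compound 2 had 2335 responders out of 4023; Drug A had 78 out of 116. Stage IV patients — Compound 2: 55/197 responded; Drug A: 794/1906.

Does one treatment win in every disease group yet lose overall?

Yes

Stage III: Compound 2 2335/4023 = 58.0%, Drug A 78/116 = 67.2% → Drug A
Stage IV: Compound 2 55/197 = 27.9%, Drug A 794/1906 = 41.7% → Drug A
Overall: Compound 2 2390/4220 = 56.6%, Drug A 872/2022 = 43.1% → Compound 2
Drug A wins each disease group but Compound 2 wins overall — the comparison reverses. Drug A's patients skew toward stage IV, which has a lower base rate.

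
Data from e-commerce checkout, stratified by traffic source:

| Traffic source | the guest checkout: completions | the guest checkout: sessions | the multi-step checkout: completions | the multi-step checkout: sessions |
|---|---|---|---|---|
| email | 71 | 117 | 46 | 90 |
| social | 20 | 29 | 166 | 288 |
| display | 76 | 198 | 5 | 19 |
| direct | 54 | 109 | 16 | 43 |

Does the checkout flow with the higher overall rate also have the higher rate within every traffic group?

Email: the guest checkout 71/117 = 60.7%, the multi-step checkout 46/90 = 51.1% → the guest checkout
Social: the guest checkout 20/29 = 69.0%, the multi-step checkout 166/288 = 57.6% → the guest checkout
Display: the guest checkout 76/198 = 38.4%, the multi-step checkout 5/19 = 26.3% → the guest checkout
Direct: the guest checkout 54/109 = 49.5%, the multi-step checkout 16/43 = 37.2% → the guest checkout
Overall: the guest checkout 221/453 = 48.8%, the multi-step checkout 233/440 = 53.0% → the multi-step checkout
The guest checkout wins each traffic group but the multi-step checkout wins overall — the comparison reverses. The guest checkout's sessions skew toward display, which has a lower base rate.

No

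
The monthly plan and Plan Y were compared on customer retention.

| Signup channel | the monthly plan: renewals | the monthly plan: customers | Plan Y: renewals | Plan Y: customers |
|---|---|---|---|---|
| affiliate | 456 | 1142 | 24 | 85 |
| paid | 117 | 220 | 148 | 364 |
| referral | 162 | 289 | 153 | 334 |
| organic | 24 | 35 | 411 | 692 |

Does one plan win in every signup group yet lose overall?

Affiliate: the monthly plan 456/1142 = 39.9%, Plan Y 24/85 = 28.2% → the monthly plan
Paid: the monthly plan 117/220 = 53.2%, Plan Y 148/364 = 40.7% → the monthly plan
Referral: the monthly plan 162/289 = 56.1%, Plan Y 153/334 = 45.8% → the monthly plan
Organic: the monthly plan 24/35 = 68.6%, Plan Y 411/692 = 59.4% → the monthly plan
Overall: the monthly plan 759/1686 = 45.0%, Plan Y 736/1475 = 49.9% → Plan Y
The monthly plan wins each signup group but Plan Y wins overall — the comparison reverses. The monthly plan's customers skew toward affiliate, which has a lower base rate.

Yes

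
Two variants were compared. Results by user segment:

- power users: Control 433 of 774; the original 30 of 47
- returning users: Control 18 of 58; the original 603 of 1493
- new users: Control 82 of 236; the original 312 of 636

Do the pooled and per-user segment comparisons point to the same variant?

No

Power users: Control 433/774 = 55.9%, the original 30/47 = 63.8% → the original
Returning users: Control 18/58 = 31.0%, the original 603/1493 = 40.4% → the original
New users: Control 82/236 = 34.7%, the original 312/636 = 49.1% → the original
Overall: Control 533/1068 = 49.9%, the original 945/2176 = 43.4% → Control
The original wins each user group but Control wins overall — the comparison reverses. The original's views skew toward returning users, which has a lower base rate.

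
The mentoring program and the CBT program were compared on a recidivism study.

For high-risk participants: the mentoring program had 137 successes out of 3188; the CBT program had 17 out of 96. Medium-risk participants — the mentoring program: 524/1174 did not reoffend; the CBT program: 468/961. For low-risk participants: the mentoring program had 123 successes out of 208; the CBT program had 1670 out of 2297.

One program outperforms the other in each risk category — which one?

the CBT program

High-risk: the mentoring program 137/3188 = 4.3%, the CBT program 17/96 = 17.7% → the CBT program
Medium-risk: the mentoring program 524/1174 = 44.6%, the CBT program 468/961 = 48.7% → the CBT program
Low-risk: the mentoring program 123/208 = 59.1%, the CBT program 1670/2297 = 72.7% → the CBT program
The CBT program has the higher rate in all 3 groups.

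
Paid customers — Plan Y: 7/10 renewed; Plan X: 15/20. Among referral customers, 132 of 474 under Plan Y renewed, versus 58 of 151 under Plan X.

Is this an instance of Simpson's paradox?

Paid: Plan Y 7/10 = 70.0%, Plan X 15/20 = 75.0% → Plan X
Referral: Plan Y 132/474 = 27.8%, Plan X 58/151 = 38.4% → Plan X
Overall: Plan Y 139/484 = 28.7%, Plan X 73/171 = 42.7% → Plan X
Plan X wins overall and in every signup group — no reversal.

No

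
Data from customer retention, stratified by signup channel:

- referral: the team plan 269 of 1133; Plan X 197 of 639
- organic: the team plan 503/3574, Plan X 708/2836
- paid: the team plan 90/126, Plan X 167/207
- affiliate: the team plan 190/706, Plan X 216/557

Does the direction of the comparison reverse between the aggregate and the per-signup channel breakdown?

No

Referral: the team plan 269/1133 = 23.7%, Plan X 197/639 = 30.8% → Plan X
Organic: the team plan 503/3574 = 14.1%, Plan X 708/2836 = 25.0% → Plan X
Paid: the team plan 90/126 = 71.4%, Plan X 167/207 = 80.7% → Plan X
Affiliate: the team plan 190/706 = 26.9%, Plan X 216/557 = 38.8% → Plan X
Overall: the team plan 1052/5539 = 19.0%, Plan X 1288/4239 = 30.4% → Plan X
Plan X wins overall and in every signup group — no reversal.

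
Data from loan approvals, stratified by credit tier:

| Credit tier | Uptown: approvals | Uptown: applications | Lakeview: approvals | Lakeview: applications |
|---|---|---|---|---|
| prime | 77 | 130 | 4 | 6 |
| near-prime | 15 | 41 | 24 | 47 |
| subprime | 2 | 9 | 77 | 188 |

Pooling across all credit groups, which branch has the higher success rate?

Uptown

Prime: Uptown 77/130 = 59.2%, Lakeview 4/6 = 66.7% → Lakeview
Near-prime: Uptown 15/41 = 36.6%, Lakeview 24/47 = 51.1% → Lakeview
Subprime: Uptown 2/9 = 22.2%, Lakeview 77/188 = 41.0% → Lakeview
Overall: Uptown 94/180 = 52.2%, Lakeview 105/241 = 43.6% → Uptown
(Lakeview wins every credit group but Uptown wins overall — Lakeview's applications skew toward the low-rate subprime group.)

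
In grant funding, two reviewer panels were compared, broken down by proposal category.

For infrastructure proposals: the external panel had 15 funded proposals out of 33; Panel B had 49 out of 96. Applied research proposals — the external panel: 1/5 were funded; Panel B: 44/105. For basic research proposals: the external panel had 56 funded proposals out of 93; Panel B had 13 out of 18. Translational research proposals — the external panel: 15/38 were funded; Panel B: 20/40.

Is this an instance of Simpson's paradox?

Yes

Infrastructure: the external panel 15/33 = 45.5%, Panel B 49/96 = 51.0% → Panel B
Applied research: the external panel 1/5 = 20.0%, Panel B 44/105 = 41.9% → Panel B
Basic research: the external panel 56/93 = 60.2%, Panel B 13/18 = 72.2% → Panel B
Translational research: the external panel 15/38 = 39.5%, Panel B 20/40 = 50.0% → Panel B
Overall: the external panel 87/169 = 51.5%, Panel B 126/259 = 48.6% → the external panel
Panel B wins each proposal group but the external panel wins overall — the comparison reverses. Panel B's proposals skew toward applied research, which has a lower base rate.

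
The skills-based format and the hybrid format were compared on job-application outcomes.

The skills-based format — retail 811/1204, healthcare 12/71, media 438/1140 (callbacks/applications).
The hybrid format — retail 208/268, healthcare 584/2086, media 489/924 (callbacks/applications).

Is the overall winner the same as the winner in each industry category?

Retail: the skills-based format 811/1204 = 67.4%, the hybrid format 208/268 = 77.6% → the hybrid format
Healthcare: the skills-based format 12/71 = 16.9%, the hybrid format 584/2086 = 28.0% → the hybrid format
Media: the skills-based format 438/1140 = 38.4%, the hybrid format 489/924 = 52.9% → the hybrid format
Overall: the skills-based format 1261/2415 = 52.2%, the hybrid format 1281/3278 = 39.1% → the skills-based format
The hybrid format wins each industry group but the skills-based format wins overall — the comparison reverses. The hybrid format's applications skew toward healthcare, which has a lower base rate.

No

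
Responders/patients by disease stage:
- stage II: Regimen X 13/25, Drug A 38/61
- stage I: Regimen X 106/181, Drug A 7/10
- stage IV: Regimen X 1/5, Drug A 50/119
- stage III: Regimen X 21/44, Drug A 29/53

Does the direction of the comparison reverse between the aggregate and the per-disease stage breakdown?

Yes

Stage II: Regimen X 13/25 = 52.0%, Drug A 38/61 = 62.3% → Drug A
Stage I: Regimen X 106/181 = 58.6%, Drug A 7/10 = 70.0% → Drug A
Stage IV: Regimen X 1/5 = 20.0%, Drug A 50/119 = 42.0% → Drug A
Stage III: Regimen X 21/44 = 47.7%, Drug A 29/53 = 54.7% → Drug A
Overall: Regimen X 141/255 = 55.3%, Drug A 124/243 = 51.0% → Regimen X
Drug A wins each disease group but Regimen X wins overall — the comparison reverses. Drug A's patients skew toward stage IV, which has a lower base rate.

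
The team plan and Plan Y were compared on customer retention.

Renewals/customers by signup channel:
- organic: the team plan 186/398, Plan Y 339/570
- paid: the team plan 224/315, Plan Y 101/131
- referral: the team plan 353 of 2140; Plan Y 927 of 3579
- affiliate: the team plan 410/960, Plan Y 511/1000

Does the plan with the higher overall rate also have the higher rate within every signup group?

Organic: the team plan 186/398 = 46.7%, Plan Y 339/570 = 59.5% → Plan Y
Paid: the team plan 224/315 = 71.1%, Plan Y 101/131 = 77.1% → Plan Y
Referral: the team plan 353/2140 = 16.5%, Plan Y 927/3579 = 25.9% → Plan Y
Affiliate: the team plan 410/960 = 42.7%, Plan Y 511/1000 = 51.1% → Plan Y
Overall: the team plan 1173/3813 = 30.8%, Plan Y 1878/5280 = 35.6% → Plan Y
Plan Y wins overall and in every signup group — no reversal.

Yes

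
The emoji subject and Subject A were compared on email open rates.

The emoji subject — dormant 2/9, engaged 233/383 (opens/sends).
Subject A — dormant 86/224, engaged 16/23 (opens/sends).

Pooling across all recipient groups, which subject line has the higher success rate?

Dormant: the emoji subject 2/9 = 22.2%, Subject A 86/224 = 38.4% → Subject A
Engaged: the emoji subject 233/383 = 60.8%, Subject A 16/23 = 69.6% → Subject A
Overall: the emoji subject 235/392 = 59.9%, Subject A 102/247 = 41.3% → the emoji subject
(Subject A wins every recipient group but the emoji subject wins overall — Subject A's sends skew toward the low-rate dormant group.)

the emoji subject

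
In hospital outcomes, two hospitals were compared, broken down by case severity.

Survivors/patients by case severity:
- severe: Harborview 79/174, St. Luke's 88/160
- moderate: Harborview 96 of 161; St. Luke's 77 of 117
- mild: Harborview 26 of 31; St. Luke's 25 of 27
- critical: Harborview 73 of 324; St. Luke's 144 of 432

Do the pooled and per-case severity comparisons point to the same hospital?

Severe: Harborview 79/174 = 45.4%, St. Luke's 88/160 = 55.0% → St. Luke's
Moderate: Harborview 96/161 = 59.6%, St. Luke's 77/117 = 65.8% → St. Luke's
Mild: Harborview 26/31 = 83.9%, St. Luke's 25/27 = 92.6% → St. Luke's
Critical: Harborview 73/324 = 22.5%, St. Luke's 144/432 = 33.3% → St. Luke's
Overall: Harborview 274/690 = 39.7%, St. Luke's 334/736 = 45.4% → St. Luke's
St. Luke's wins overall and in every case group — no reversal.

Yes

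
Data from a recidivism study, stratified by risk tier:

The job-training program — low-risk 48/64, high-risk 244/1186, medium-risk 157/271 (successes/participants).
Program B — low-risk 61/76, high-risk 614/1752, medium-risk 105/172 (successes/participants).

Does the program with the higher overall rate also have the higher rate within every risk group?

Yes

Low-risk: the job-training program 48/64 = 75.0%, Program B 61/76 = 80.3% → Program B
High-risk: the job-training program 244/1186 = 20.6%, Program B 614/1752 = 35.0% → Program B
Medium-risk: the job-training program 157/271 = 57.9%, Program B 105/172 = 61.0% → Program B
Overall: the job-training program 449/1521 = 29.5%, Program B 780/2000 = 39.0% → Program B
Program B wins overall and in every risk group — no reversal.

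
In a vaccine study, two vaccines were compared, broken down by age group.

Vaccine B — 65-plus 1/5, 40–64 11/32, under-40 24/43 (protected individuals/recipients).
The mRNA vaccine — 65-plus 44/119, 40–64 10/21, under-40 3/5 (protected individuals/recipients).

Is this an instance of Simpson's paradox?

Yes

65-plus: Vaccine B 1/5 = 20.0%, the mRNA vaccine 44/119 = 37.0% → the mRNA vaccine
40–64: Vaccine B 11/32 = 34.4%, the mRNA vaccine 10/21 = 47.6% → the mRNA vaccine
Under-40: Vaccine B 24/43 = 55.8%, the mRNA vaccine 3/5 = 60.0% → the mRNA vaccine
Overall: Vaccine B 36/80 = 45.0%, the mRNA vaccine 57/145 = 39.3% → Vaccine B
The mRNA vaccine wins each age group but Vaccine B wins overall — the comparison reverses. The mRNA vaccine's recipients skew toward 65-plus, which has a lower base rate.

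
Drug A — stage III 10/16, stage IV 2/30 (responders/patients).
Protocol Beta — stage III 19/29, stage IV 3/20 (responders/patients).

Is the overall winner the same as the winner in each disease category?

Yes

Stage III: Drug A 10/16 = 62.5%, Protocol Beta 19/29 = 65.5% → Protocol Beta
Stage IV: Drug A 2/30 = 6.7%, Protocol Beta 3/20 = 15.0% → Protocol Beta
Overall: Drug A 12/46 = 26.1%, Protocol Beta 22/49 = 44.9% → Protocol Beta
Protocol Beta wins overall and in every disease group — no reversal.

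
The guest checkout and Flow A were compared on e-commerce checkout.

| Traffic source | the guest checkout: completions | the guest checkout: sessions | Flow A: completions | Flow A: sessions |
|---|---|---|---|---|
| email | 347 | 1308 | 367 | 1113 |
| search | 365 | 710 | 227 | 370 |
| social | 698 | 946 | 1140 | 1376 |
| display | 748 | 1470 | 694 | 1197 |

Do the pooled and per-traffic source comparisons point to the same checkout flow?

Yes

Email: the guest checkout 347/1308 = 26.5%, Flow A 367/1113 = 33.0% → Flow A
Search: the guest checkout 365/710 = 51.4%, Flow A 227/370 = 61.4% → Flow A
Social: the guest checkout 698/946 = 73.8%, Flow A 1140/1376 = 82.8% → Flow A
Display: the guest checkout 748/1470 = 50.9%, Flow A 694/1197 = 58.0% → Flow A
Overall: the guest checkout 2158/4434 = 48.7%, Flow A 2428/4056 = 59.9% → Flow A
Flow A wins overall and in every traffic group — no reversal.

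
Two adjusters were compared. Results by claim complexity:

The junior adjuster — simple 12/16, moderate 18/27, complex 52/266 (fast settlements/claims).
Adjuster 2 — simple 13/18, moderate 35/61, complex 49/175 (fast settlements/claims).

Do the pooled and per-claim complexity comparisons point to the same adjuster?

No

Simple: the junior adjuster 12/16 = 75.0%, Adjuster 2 13/18 = 72.2% → the junior adjuster
Moderate: the junior adjuster 18/27 = 66.7%, Adjuster 2 35/61 = 57.4% → the junior adjuster
Complex: the junior adjuster 52/266 = 19.5%, Adjuster 2 49/175 = 28.0% → Adjuster 2
Overall: the junior adjuster 82/309 = 26.5%, Adjuster 2 97/254 = 38.2% → Adjuster 2
Neither sweeps: the junior adjuster wins 2 of 3 groups, Adjuster 2 wins 1. Adjuster 2 wins overall but not every group — no Simpson reversal.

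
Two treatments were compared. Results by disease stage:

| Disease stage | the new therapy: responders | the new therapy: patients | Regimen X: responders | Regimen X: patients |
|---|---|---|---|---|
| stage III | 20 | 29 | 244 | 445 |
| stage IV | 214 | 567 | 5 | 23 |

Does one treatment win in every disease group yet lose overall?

Stage III: the new therapy 20/29 = 69.0%, Regimen X 244/445 = 54.8% → the new therapy
Stage IV: the new therapy 214/567 = 37.7%, Regimen X 5/23 = 21.7% → the new therapy
Overall: the new therapy 234/596 = 39.3%, Regimen X 249/468 = 53.2% → Regimen X
The new therapy wins each disease group but Regimen X wins overall — the comparison reverses. The new therapy's patients skew toward stage IV, which has a lower base rate.

Yes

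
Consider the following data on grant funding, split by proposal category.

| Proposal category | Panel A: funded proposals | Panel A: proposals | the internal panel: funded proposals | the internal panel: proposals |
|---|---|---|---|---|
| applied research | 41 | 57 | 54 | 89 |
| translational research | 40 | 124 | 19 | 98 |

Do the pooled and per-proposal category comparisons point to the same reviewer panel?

Applied research: Panel A 41/57 = 71.9%, the internal panel 54/89 = 60.7% → Panel A
Translational research: Panel A 40/124 = 32.3%, the internal panel 19/98 = 19.4% → Panel A
Overall: Panel A 81/181 = 44.8%, the internal panel 73/187 = 39.0% → Panel A
Panel A wins overall and in every proposal group — no reversal.

Yes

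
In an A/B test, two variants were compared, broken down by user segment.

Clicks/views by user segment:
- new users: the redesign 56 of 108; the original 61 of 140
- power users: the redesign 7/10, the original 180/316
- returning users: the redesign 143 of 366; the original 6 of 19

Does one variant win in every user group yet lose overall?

New users: the redesign 56/108 = 51.9%, the original 61/140 = 43.6% → the redesign
Power users: the redesign 7/10 = 70.0%, the original 180/316 = 57.0% → the redesign
Returning users: the redesign 143/366 = 39.1%, the original 6/19 = 31.6% → the redesign
Overall: the redesign 206/484 = 42.6%, the original 247/475 = 52.0% → the original
The redesign wins each user group but the original wins overall — the comparison reverses. The redesign's views skew toward returning users, which has a lower base rate.

Yes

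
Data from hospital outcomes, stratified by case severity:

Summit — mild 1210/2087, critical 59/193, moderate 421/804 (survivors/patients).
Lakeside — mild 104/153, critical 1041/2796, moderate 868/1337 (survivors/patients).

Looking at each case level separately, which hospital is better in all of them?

Mild: Summit 1210/2087 = 58.0%, Lakeside 104/153 = 68.0% → Lakeside
Critical: Summit 59/193 = 30.6%, Lakeside 1041/2796 = 37.2% → Lakeside
Moderate: Summit 421/804 = 52.4%, Lakeside 868/1337 = 64.9% → Lakeside
Lakeside has the higher rate in all 3 groups.

Lakeside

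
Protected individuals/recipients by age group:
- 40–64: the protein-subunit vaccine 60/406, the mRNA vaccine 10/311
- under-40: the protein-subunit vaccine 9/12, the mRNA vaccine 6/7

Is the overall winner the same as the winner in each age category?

40–64: the protein-subunit vaccine 60/406 = 14.8%, the mRNA vaccine 10/311 = 3.2% → the protein-subunit vaccine
Under-40: the protein-subunit vaccine 9/12 = 75.0%, the mRNA vaccine 6/7 = 85.7% → the mRNA vaccine
Overall: the protein-subunit vaccine 69/418 = 16.5%, the mRNA vaccine 16/318 = 5.0% → the protein-subunit vaccine
Neither sweeps: the protein-subunit vaccine wins 1 of 2 groups, the mRNA vaccine wins 1. The protein-subunit vaccine wins overall but not every group — no Simpson reversal.

No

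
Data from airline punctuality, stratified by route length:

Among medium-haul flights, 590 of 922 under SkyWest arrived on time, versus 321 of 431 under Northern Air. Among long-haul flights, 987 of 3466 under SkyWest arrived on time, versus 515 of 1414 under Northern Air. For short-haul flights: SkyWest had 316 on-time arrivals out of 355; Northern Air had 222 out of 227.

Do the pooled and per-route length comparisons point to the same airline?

Medium-haul: SkyWest 590/922 = 64.0%, Northern Air 321/431 = 74.5% → Northern Air
Long-haul: SkyWest 987/3466 = 28.5%, Northern Air 515/1414 = 36.4% → Northern Air
Short-haul: SkyWest 316/355 = 89.0%, Northern Air 222/227 = 97.8% → Northern Air
Overall: SkyWest 1893/4743 = 39.9%, Northern Air 1058/2072 = 51.1% → Northern Air
Northern Air wins overall and in every route group — no reversal.

Yes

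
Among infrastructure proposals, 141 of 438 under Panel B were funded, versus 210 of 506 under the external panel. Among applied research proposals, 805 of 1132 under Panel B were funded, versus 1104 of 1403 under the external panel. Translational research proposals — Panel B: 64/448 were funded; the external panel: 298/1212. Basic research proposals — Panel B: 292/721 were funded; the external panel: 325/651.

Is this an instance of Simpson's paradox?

Infrastructure: Panel B 141/438 = 32.2%, the external panel 210/506 = 41.5% → the external panel
Applied research: Panel B 805/1132 = 71.1%, the external panel 1104/1403 = 78.7% → the external panel
Translational research: Panel B 64/448 = 14.3%, the external panel 298/1212 = 24.6% → the external panel
Basic research: Panel B 292/721 = 40.5%, the external panel 325/651 = 49.9% → the external panel
Overall: Panel B 1302/2739 = 47.5%, the external panel 1937/3772 = 51.4% → the external panel
The external panel wins overall and in every proposal group — no reversal.

No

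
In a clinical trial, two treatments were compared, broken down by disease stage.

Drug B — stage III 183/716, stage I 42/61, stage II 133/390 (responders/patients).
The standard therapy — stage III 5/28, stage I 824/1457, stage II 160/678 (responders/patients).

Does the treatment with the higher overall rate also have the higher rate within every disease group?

Stage III: Drug B 183/716 = 25.6%, the standard therapy 5/28 = 17.9% → Drug B
Stage I: Drug B 42/61 = 68.9%, the standard therapy 824/1457 = 56.6% → Drug B
Stage II: Drug B 133/390 = 34.1%, the standard therapy 160/678 = 23.6% → Drug B
Overall: Drug B 358/1167 = 30.7%, the standard therapy 989/2163 = 45.7% → the standard therapy
Drug B wins each disease group but the standard therapy wins overall — the comparison reverses. Drug B's patients skew toward stage III, which has a lower base rate.

No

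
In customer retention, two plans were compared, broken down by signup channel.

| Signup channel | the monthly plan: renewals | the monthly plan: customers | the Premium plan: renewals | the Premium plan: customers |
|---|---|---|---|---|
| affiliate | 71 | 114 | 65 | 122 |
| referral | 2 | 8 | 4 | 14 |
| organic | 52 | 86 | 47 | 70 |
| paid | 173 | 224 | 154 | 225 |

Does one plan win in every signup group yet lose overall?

Affiliate: the monthly plan 71/114 = 62.3%, the Premium plan 65/122 = 53.3% → the monthly plan
Referral: the monthly plan 2/8 = 25.0%, the Premium plan 4/14 = 28.6% → the Premium plan
Organic: the monthly plan 52/86 = 60.5%, the Premium plan 47/70 = 67.1% → the Premium plan
Paid: the monthly plan 173/224 = 77.2%, the Premium plan 154/225 = 68.4% → the monthly plan
Overall: the monthly plan 298/432 = 69.0%, the Premium plan 270/431 = 62.6% → the monthly plan
Neither sweeps: the monthly plan wins 2 of 4 groups, the Premium plan wins 2. The monthly plan wins overall but not every group — no Simpson reversal.

No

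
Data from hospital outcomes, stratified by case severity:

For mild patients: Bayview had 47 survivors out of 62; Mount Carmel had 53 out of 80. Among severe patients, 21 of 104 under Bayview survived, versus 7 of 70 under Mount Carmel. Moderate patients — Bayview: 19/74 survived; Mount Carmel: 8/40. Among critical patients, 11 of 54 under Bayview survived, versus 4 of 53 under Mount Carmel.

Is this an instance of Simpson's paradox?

Mild: Bayview 47/62 = 75.8%, Mount Carmel 53/80 = 66.2% → Bayview
Severe: Bayview 21/104 = 20.2%, Mount Carmel 7/70 = 10.0% → Bayview
Moderate: Bayview 19/74 = 25.7%, Mount Carmel 8/40 = 20.0% → Bayview
Critical: Bayview 11/54 = 20.4%, Mount Carmel 4/53 = 7.5% → Bayview
Overall: Bayview 98/294 = 33.3%, Mount Carmel 72/243 = 29.6% → Bayview
Bayview wins overall and in every case group — no reversal.

No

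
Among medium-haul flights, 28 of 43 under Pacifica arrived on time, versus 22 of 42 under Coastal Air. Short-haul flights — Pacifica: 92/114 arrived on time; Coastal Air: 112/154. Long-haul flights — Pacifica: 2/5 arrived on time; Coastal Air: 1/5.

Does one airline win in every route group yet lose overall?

No

Medium-haul: Pacifica 28/43 = 65.1%, Coastal Air 22/42 = 52.4% → Pacifica
Short-haul: Pacifica 92/114 = 80.7%, Coastal Air 112/154 = 72.7% → Pacifica
Long-haul: Pacifica 2/5 = 40.0%, Coastal Air 1/5 = 20.0% → Pacifica
Overall: Pacifica 122/162 = 75.3%, Coastal Air 135/201 = 67.2% → Pacifica
Pacifica wins overall and in every route group — no reversal.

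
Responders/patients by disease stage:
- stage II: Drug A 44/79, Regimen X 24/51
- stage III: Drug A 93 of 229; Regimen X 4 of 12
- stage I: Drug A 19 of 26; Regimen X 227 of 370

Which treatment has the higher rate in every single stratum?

Stage II: Drug A 44/79 = 55.7%, Regimen X 24/51 = 47.1% → Drug A
Stage III: Drug A 93/229 = 40.6%, Regimen X 4/12 = 33.3% → Drug A
Stage I: Drug A 19/26 = 73.1%, Regimen X 227/370 = 61.4% → Drug A
Drug A has the higher rate in all 3 groups.

Drug A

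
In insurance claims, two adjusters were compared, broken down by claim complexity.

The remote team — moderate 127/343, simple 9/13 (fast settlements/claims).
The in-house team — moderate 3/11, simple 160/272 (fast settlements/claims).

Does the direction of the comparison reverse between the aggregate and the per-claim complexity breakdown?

Moderate: the remote team 127/343 = 37.0%, the in-house team 3/11 = 27.3% → the remote team
Simple: the remote team 9/13 = 69.2%, the in-house team 160/272 = 58.8% → the remote team
Overall: the remote team 136/356 = 38.2%, the in-house team 163/283 = 57.6% → the in-house team
The remote team wins each claim group but the in-house team wins overall — the comparison reverses. The remote team's claims skew toward moderate, which has a lower base rate.

Yes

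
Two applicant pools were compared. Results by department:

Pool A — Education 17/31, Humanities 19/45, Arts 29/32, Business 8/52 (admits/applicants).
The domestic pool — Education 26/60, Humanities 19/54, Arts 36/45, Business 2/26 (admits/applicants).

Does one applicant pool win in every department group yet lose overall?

Education: Pool A 17/31 = 54.8%, the domestic pool 26/60 = 43.3% → Pool A
Humanities: Pool A 19/45 = 42.2%, the domestic pool 19/54 = 35.2% → Pool A
Arts: Pool A 29/32 = 90.6%, the domestic pool 36/45 = 80.0% → Pool A
Business: Pool A 8/52 = 15.4%, the domestic pool 2/26 = 7.7% → Pool A
Overall: Pool A 73/160 = 45.6%, the domestic pool 83/185 = 44.9% → Pool A
Pool A wins overall and in every department group — no reversal.

No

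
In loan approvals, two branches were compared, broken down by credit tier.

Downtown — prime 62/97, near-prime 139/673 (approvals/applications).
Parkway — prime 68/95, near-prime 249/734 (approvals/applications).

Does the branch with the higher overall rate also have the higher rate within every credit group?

Yes

Prime: Downtown 62/97 = 63.9%, Parkway 68/95 = 71.6% → Parkway
Near-prime: Downtown 139/673 = 20.7%, Parkway 249/734 = 33.9% → Parkway
Overall: Downtown 201/770 = 26.1%, Parkway 317/829 = 38.2% → Parkway
Parkway wins overall and in every credit group — no reversal.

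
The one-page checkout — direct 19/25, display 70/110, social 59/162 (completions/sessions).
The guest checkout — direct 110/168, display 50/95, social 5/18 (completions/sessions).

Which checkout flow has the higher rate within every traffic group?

Direct: the one-page checkout 19/25 = 76.0%, the guest checkout 110/168 = 65.5% → the one-page checkout
Display: the one-page checkout 70/110 = 63.6%, the guest checkout 50/95 = 52.6% → the one-page checkout
Social: the one-page checkout 59/162 = 36.4%, the guest checkout 5/18 = 27.8% → the one-page checkout
The one-page checkout has the higher rate in all 3 groups.

the one-page checkout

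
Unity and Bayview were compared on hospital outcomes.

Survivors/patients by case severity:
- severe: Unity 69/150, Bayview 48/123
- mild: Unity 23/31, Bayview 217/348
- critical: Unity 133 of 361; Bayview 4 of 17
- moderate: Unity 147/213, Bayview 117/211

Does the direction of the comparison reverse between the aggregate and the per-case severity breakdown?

Severe: Unity 69/150 = 46.0%, Bayview 48/123 = 39.0% → Unity
Mild: Unity 23/31 = 74.2%, Bayview 217/348 = 62.4% → Unity
Critical: Unity 133/361 = 36.8%, Bayview 4/17 = 23.5% → Unity
Moderate: Unity 147/213 = 69.0%, Bayview 117/211 = 55.5% → Unity
Overall: Unity 372/755 = 49.3%, Bayview 386/699 = 55.2% → Bayview
Unity wins each case group but Bayview wins overall — the comparison reverses. Unity's patients skew toward critical, which has a lower base rate.

Yes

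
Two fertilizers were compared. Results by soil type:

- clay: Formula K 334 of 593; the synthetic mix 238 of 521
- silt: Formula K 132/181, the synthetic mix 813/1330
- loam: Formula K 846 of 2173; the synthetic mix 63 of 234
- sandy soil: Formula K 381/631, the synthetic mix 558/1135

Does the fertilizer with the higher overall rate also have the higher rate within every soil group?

Clay: Formula K 334/593 = 56.3%, the synthetic mix 238/521 = 45.7% → Formula K
Silt: Formula K 132/181 = 72.9%, the synthetic mix 813/1330 = 61.1% → Formula K
Loam: Formula K 846/2173 = 38.9%, the synthetic mix 63/234 = 26.9% → Formula K
Sandy soil: Formula K 381/631 = 60.4%, the synthetic mix 558/1135 = 49.2% → Formula K
Overall: Formula K 1693/3578 = 47.3%, the synthetic mix 1672/3220 = 51.9% → the synthetic mix
Formula K wins each soil group but the synthetic mix wins overall — the comparison reverses. Formula K's plots skew toward loam, which has a lower base rate.

No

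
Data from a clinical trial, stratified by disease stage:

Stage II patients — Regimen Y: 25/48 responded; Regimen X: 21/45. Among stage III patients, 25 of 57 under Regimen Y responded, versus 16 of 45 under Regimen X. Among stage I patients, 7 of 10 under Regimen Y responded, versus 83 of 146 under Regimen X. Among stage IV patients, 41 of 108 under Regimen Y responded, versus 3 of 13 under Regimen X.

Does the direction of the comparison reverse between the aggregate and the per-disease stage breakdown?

Stage II: Regimen Y 25/48 = 52.1%, Regimen X 21/45 = 46.7% → Regimen Y
Stage III: Regimen Y 25/57 = 43.9%, Regimen X 16/45 = 35.6% → Regimen Y
Stage I: Regimen Y 7/10 = 70.0%, Regimen X 83/146 = 56.8% → Regimen Y
Stage IV: Regimen Y 41/108 = 38.0%, Regimen X 3/13 = 23.1% → Regimen Y
Overall: Regimen Y 98/223 = 43.9%, Regimen X 123/249 = 49.4% → Regimen X
Regimen Y wins each disease group but Regimen X wins overall — the comparison reverses. Regimen Y's patients skew toward stage IV, which has a lower base rate.

Yes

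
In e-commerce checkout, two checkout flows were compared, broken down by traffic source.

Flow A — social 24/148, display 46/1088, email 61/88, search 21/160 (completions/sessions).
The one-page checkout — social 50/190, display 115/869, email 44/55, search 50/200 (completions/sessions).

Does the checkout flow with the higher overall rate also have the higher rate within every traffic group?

Yes

Social: Flow A 24/148 = 16.2%, the one-page checkout 50/190 = 26.3% → the one-page checkout
Display: Flow A 46/1088 = 4.2%, the one-page checkout 115/869 = 13.2% → the one-page checkout
Email: Flow A 61/88 = 69.3%, the one-page checkout 44/55 = 80.0% → the one-page checkout
Search: Flow A 21/160 = 13.1%, the one-page checkout 50/200 = 25.0% → the one-page checkout
Overall: Flow A 152/1484 = 10.2%, the one-page checkout 259/1314 = 19.7% → the one-page checkout
The one-page checkout wins overall and in every traffic group — no reversal.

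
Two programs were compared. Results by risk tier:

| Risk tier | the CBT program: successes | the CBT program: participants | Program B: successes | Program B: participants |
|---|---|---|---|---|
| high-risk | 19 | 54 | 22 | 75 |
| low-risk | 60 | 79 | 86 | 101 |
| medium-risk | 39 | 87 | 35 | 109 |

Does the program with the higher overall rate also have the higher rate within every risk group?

No

High-risk: the CBT program 19/54 = 35.2%, Program B 22/75 = 29.3% → the CBT program
Low-risk: the CBT program 60/79 = 75.9%, Program B 86/101 = 85.1% → Program B
Medium-risk: the CBT program 39/87 = 44.8%, Program B 35/109 = 32.1% → the CBT program
Overall: the CBT program 118/220 = 53.6%, Program B 143/285 = 50.2% → the CBT program
Neither sweeps: the CBT program wins 2 of 3 groups, Program B wins 1. The CBT program wins overall but not every group — no Simpson reversal.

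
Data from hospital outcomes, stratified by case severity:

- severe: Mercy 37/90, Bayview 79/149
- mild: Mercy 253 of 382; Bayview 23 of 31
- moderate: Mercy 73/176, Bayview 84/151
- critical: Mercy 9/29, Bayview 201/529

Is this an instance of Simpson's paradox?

Severe: Mercy 37/90 = 41.1%, Bayview 79/149 = 53.0% → Bayview
Mild: Mercy 253/382 = 66.2%, Bayview 23/31 = 74.2% → Bayview
Moderate: Mercy 73/176 = 41.5%, Bayview 84/151 = 55.6% → Bayview
Critical: Mercy 9/29 = 31.0%, Bayview 201/529 = 38.0% → Bayview
Overall: Mercy 372/677 = 54.9%, Bayview 387/860 = 45.0% → Mercy
Bayview wins each case group but Mercy wins overall — the comparison reverses. Bayview's patients skew toward critical, which has a lower base rate.

Yes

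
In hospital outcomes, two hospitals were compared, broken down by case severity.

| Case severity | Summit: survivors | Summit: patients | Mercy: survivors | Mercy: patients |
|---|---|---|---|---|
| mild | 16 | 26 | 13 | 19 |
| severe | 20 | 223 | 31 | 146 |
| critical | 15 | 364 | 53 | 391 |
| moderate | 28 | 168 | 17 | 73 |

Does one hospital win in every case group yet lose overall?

Mild: Summit 16/26 = 61.5%, Mercy 13/19 = 68.4% → Mercy
Severe: Summit 20/223 = 9.0%, Mercy 31/146 = 21.2% → Mercy
Critical: Summit 15/364 = 4.1%, Mercy 53/391 = 13.6% → Mercy
Moderate: Summit 28/168 = 16.7%, Mercy 17/73 = 23.3% → Mercy
Overall: Summit 79/781 = 10.1%, Mercy 114/629 = 18.1% → Mercy
Mercy wins overall and in every case group — no reversal.

No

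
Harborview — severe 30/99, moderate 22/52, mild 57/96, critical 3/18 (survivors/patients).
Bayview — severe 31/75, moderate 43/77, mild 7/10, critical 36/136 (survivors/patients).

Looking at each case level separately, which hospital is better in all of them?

Severe: Harborview 30/99 = 30.3%, Bayview 31/75 = 41.3% → Bayview
Moderate: Harborview 22/52 = 42.3%, Bayview 43/77 = 55.8% → Bayview
Mild: Harborview 57/96 = 59.4%, Bayview 7/10 = 70.0% → Bayview
Critical: Harborview 3/18 = 16.7%, Bayview 36/136 = 26.5% → Bayview
Bayview has the higher rate in all 4 groups.

Bayview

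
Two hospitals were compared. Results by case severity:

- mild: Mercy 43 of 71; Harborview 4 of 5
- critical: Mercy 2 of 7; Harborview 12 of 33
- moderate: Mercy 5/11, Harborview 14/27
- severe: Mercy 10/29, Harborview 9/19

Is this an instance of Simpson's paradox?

Mild: Mercy 43/71 = 60.6%, Harborview 4/5 = 80.0% → Harborview
Critical: Mercy 2/7 = 28.6%, Harborview 12/33 = 36.4% → Harborview
Moderate: Mercy 5/11 = 45.5%, Harborview 14/27 = 51.9% → Harborview
Severe: Mercy 10/29 = 34.5%, Harborview 9/19 = 47.4% → Harborview
Overall: Mercy 60/118 = 50.8%, Harborview 39/84 = 46.4% → Mercy
Harborview wins each case group but Mercy wins overall — the comparison reverses. Harborview's patients skew toward critical, which has a lower base rate.

Yes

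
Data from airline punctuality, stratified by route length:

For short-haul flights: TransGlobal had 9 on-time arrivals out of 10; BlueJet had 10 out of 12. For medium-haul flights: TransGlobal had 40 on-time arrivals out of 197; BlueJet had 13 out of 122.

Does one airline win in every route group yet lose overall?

Short-haul: TransGlobal 9/10 = 90.0%, BlueJet 10/12 = 83.3% → TransGlobal
Medium-haul: TransGlobal 40/197 = 20.3%, BlueJet 13/122 = 10.7% → TransGlobal
Overall: TransGlobal 49/207 = 23.7%, BlueJet 23/134 = 17.2% → TransGlobal
TransGlobal wins overall and in every route group — no reversal.

No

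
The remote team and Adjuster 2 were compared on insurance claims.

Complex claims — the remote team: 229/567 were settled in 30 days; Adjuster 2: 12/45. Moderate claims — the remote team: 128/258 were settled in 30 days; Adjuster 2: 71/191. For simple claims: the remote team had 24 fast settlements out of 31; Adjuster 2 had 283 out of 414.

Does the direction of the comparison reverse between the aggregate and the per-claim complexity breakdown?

Yes

Complex: the remote team 229/567 = 40.4%, Adjuster 2 12/45 = 26.7% → the remote team
Moderate: the remote team 128/258 = 49.6%, Adjuster 2 71/191 = 37.2% → the remote team
Simple: the remote team 24/31 = 77.4%, Adjuster 2 283/414 = 68.4% → the remote team
Overall: the remote team 381/856 = 44.5%, Adjuster 2 366/650 = 56.3% → Adjuster 2
The remote team wins each claim group but Adjuster 2 wins overall — the comparison reverses. The remote team's claims skew toward complex, which has a lower base rate.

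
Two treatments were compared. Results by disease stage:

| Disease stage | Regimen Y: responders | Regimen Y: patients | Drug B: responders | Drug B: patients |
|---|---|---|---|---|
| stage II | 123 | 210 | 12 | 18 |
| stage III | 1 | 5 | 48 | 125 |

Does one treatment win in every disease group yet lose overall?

Yes

Stage II: Regimen Y 123/210 = 58.6%, Drug B 12/18 = 66.7% → Drug B
Stage III: Regimen Y 1/5 = 20.0%, Drug B 48/125 = 38.4% → Drug B
Overall: Regimen Y 124/215 = 57.7%, Drug B 60/143 = 42.0% → Regimen Y
Drug B wins each disease group but Regimen Y wins overall — the comparison reverses. Drug B's patients skew toward stage III, which has a lower base rate.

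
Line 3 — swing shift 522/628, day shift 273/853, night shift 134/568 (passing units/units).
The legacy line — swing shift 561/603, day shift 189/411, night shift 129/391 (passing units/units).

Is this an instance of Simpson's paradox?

No

Swing shift: Line 3 522/628 = 83.1%, the legacy line 561/603 = 93.0% → the legacy line
Day shift: Line 3 273/853 = 32.0%, the legacy line 189/411 = 46.0% → the legacy line
Night shift: Line 3 134/568 = 23.6%, the legacy line 129/391 = 33.0% → the legacy line
Overall: Line 3 929/2049 = 45.3%, the legacy line 879/1405 = 62.6% → the legacy line
The legacy line wins overall and in every shift group — no reversal.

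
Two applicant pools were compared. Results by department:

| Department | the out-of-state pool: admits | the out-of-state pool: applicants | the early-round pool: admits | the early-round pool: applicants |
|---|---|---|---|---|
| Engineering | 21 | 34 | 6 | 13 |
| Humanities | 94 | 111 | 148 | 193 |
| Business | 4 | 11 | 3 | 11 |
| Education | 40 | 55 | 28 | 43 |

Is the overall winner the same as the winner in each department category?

Yes

Engineering: the out-of-state pool 21/34 = 61.8%, the early-round pool 6/13 = 46.2% → the out-of-state pool
Humanities: the out-of-state pool 94/111 = 84.7%, the early-round pool 148/193 = 76.7% → the out-of-state pool
Business: the out-of-state pool 4/11 = 36.4%, the early-round pool 3/11 = 27.3% → the out-of-state pool
Education: the out-of-state pool 40/55 = 72.7%, the early-round pool 28/43 = 65.1% → the out-of-state pool
Overall: the out-of-state pool 159/211 = 75.4%, the early-round pool 185/260 = 71.2% → the out-of-state pool
The out-of-state pool wins overall and in every department group — no reversal.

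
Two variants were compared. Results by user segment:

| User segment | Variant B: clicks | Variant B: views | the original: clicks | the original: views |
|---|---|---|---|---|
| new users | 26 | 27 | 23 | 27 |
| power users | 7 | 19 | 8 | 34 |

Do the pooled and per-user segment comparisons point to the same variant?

Yes

New users: Variant B 26/27 = 96.3%, the original 23/27 = 85.2% → Variant B
Power users: Variant B 7/19 = 36.8%, the original 8/34 = 23.5% → Variant B
Overall: Variant B 33/46 = 71.7%, the original 31/61 = 50.8% → Variant B
Variant B wins overall and in every user group — no reversal.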